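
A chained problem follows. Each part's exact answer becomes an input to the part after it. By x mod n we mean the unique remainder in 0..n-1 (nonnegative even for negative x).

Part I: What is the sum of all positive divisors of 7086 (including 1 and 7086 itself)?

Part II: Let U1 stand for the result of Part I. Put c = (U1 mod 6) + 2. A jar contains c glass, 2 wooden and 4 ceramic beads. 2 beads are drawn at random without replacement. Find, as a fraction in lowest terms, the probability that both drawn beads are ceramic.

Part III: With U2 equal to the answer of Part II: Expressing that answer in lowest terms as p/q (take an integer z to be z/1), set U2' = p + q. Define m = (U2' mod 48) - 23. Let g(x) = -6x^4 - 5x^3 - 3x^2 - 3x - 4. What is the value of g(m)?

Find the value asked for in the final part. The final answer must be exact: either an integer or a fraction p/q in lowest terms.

-6790

Part I: 7086 = 2 * 3 * 1181; sigma = (1 + 2) * (1 + 3) * (1 + 1181) = 3 * 4 * 1182 = 14184; answer 14184
Part II: U1 = 14184; c = 2; total draws C(8,2) = 28; favorable C(4,2) = 6; P = 3/14; answer 3/14
Part III: U2 = 3/14; threaded value p + q = 17; m = -6; -6*(-6)^4 - 5*(-6)^3 - 3*(-6)^2 - 3*(-6)^1 - 4 = (-7776) + (1080) + (-108) + (18) + (-4) = -6790; answer -6790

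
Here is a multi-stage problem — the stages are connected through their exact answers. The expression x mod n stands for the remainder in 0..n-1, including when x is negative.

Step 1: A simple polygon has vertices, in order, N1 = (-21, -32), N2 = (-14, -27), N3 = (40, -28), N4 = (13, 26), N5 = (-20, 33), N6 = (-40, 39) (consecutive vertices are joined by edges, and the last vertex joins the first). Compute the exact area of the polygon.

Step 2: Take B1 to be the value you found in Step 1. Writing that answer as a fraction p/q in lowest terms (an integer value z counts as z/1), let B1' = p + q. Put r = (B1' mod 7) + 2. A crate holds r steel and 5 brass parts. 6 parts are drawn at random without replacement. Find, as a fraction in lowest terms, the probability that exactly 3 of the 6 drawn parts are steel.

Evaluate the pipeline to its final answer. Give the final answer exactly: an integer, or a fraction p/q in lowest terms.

25/66

Step 1: cross terms: (-21*-27 - -14*-32)=119, (-14*-28 - 40*-27)=1472, (40*26 - 13*-28)=1404, (13*33 - -20*26)=949, (-20*39 - -40*33)=540, (-40*-32 - -21*39)=2099; twice the area = |6583| = 6583; area = 6583/2; answer 6583/2
Step 2: B1 = 6583/2; threaded value p + q = 6585; r = 7; total draws C(12,6) = 924; favorable C(7,3)*C(5,3) = 350; P = 25/66; answer 25/66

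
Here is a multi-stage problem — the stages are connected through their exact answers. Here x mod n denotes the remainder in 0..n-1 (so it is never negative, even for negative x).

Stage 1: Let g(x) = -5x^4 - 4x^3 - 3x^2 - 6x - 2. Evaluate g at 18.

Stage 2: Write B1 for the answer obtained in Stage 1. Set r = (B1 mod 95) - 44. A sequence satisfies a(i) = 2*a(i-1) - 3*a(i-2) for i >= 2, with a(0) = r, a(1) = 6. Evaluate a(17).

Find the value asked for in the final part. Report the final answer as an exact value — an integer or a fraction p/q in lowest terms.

Stage 1: -5*(18)^4 - 4*(18)^3 - 3*(18)^2 - 6*(18)^1 - 2 = (-524880) + (-23328) + (-972) + (-108) + (-2) = -549290; answer -549290
Stage 2: B1 = -549290; r = -44; a(2) = 2*(6) - 3*(-44) = 144; iterating: a(2)=144, a(3)=270, a(4)=108, a(5)=-594, a(6)=-1512, a(7)=-1242, a(8)=2052, a(9)=7830, a(10)=9504, a(11)=-4482, a(12)=-37476, a(13)=-61506, a(14)=-10584, a(15)=163350, a(16)=358452, a(17)=226854; answer 226854

226854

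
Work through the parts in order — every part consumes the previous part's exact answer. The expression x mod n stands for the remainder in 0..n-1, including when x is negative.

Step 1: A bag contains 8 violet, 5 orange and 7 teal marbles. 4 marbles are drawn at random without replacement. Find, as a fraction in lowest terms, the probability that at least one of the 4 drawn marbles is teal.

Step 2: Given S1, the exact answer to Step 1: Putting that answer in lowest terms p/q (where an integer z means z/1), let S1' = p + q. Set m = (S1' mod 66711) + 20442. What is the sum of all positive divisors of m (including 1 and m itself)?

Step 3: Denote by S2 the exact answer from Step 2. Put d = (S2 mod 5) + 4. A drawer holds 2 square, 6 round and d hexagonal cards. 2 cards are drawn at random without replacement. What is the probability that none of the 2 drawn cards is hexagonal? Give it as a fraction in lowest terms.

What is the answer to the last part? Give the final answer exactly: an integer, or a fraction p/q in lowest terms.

14/39

Step 1: total draws C(20,4) = 4845; complement C(13,4) = 715; favorable 4845 - 715 = 4130; P = 826/969; answer 826/969
Step 2: S1 = 826/969; threaded value p + q = 1795; m = 22237; 22237 = 37 * 601; sigma = (1 + 37) * (1 + 601) = 38 * 602 = 22876; answer 22876
Step 3: S2 = 22876; d = 5; total draws C(13,2) = 78; favorable C(8,2) = 28; P = 14/39; answer 14/39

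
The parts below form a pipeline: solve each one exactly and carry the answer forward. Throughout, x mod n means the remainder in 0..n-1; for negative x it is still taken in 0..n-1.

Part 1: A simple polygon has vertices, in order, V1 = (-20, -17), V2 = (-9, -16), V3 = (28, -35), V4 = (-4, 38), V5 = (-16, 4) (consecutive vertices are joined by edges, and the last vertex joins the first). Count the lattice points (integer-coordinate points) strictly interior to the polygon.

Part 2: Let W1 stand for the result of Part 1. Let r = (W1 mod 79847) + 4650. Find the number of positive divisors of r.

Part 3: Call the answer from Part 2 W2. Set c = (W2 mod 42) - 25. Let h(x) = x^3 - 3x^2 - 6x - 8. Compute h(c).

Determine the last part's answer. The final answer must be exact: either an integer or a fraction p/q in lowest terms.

-13624

Part 1: cross terms: (-20*-16 - -9*-17)=167, (-9*-35 - 28*-16)=763, (28*38 - -4*-35)=924, (-4*4 - -16*38)=592, (-16*-17 - -20*4)=352; twice the area = |2798| = 2798; area = 1399; boundary points = 1 + 1 + 1 + 2 + 1 = 6; strictly interior points = area - boundary/2 + 1 = 1397; answer 1397
Part 2: W1 = 1397; r = 6047; 6047 is prime, so its only divisors are 1 and 6047; count = 2; answer 2
Part 3: W2 = 2; c = -23; 1*(-23)^3 - 3*(-23)^2 - 6*(-23)^1 - 8 = (-12167) + (-1587) + (138) + (-8) = -13624; answer -13624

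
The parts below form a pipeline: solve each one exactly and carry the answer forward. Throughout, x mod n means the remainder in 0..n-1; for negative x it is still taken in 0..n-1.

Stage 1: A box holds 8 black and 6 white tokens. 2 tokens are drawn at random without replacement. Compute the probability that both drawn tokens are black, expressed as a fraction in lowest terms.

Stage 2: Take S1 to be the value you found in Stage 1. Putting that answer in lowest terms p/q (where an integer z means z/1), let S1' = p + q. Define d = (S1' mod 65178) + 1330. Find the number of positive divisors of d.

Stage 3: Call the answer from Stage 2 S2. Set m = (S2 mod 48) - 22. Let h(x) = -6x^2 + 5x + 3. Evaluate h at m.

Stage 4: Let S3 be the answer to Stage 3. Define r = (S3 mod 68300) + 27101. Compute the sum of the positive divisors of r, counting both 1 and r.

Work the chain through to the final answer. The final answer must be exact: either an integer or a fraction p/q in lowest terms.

Stage 1: total draws C(14,2) = 91; favorable C(8,2) = 28; P = 4/13; answer 4/13
Stage 2: S1 = 4/13; threaded value p + q = 17; d = 1347; 1347 = 3 * 449; number of divisors = (1+1) * (1+1) = 4; answer 4
Stage 3: S2 = 4; m = -18; -6*(-18)^2 + 5*(-18)^1 + 3 = (-1944) + (-90) + (3) = -2031; answer -2031
Stage 4: S3 = -2031; r = 93370; 93370 = 2 * 5 * 9337; sigma = (1 + 2) * (1 + 5) * (1 + 9337) = 3 * 6 * 9338 = 168084; answer 168084

168084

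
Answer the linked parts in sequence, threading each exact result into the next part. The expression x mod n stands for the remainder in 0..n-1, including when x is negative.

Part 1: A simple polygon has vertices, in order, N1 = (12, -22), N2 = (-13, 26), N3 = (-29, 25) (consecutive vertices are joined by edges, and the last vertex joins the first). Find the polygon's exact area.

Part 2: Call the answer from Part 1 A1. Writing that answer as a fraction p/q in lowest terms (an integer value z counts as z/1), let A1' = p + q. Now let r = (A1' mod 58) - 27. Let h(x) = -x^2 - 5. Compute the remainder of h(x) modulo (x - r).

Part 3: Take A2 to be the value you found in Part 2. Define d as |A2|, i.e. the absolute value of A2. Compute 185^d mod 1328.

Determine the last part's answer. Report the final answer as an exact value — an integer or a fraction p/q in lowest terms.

1177

Part 1: cross terms: (12*26 - -13*-22)=26, (-13*25 - -29*26)=429, (-29*-22 - 12*25)=338; twice the area = |793| = 793; area = 793/2; answer 793/2
Part 2: A1 = 793/2; threaded value p + q = 795; r = 14; remainder = value at the root: -1*(14)^2 - 5 = (-196) + (-5) = -201; answer -201
Part 3: A2 = -201; d = 201; squarings mod 1328: 185^1=185, 185^2=1025, 185^4=177, 185^8=785, 185^16=33, 185^32=1089, 185^64=17, 185^128=289; 185^201 = 185^1 * 185^8 * 185^64 * 185^128 = 1177 (mod 1328); answer 1177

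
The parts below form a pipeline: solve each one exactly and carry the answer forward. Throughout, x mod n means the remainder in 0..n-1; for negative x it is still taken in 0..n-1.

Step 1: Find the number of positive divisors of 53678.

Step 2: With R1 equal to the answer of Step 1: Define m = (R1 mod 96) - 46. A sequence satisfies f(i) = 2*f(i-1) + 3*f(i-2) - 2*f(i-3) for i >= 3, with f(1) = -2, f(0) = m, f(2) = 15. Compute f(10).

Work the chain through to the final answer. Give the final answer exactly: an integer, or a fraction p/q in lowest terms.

141451

Step 1: 53678 = 2 * 26839; number of divisors = (1+1) * (1+1) = 4; answer 4
Step 2: R1 = 4; m = -42; f(3) = 2*(15) + 3*(-2) - 2*(-42) = 108; iterating: f(3)=108, f(4)=265, f(5)=824, f(6)=2227, f(7)=6396, f(8)=17825, f(9)=50384, f(10)=141451; answer 141451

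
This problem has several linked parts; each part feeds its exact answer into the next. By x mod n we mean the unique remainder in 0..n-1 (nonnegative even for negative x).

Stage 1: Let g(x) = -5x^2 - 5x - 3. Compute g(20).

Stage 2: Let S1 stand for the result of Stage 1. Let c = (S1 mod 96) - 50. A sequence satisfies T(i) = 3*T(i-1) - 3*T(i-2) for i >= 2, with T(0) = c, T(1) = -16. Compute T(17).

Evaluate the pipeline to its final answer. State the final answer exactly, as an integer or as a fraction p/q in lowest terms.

Stage 1: -5*(20)^2 - 5*(20)^1 - 3 = (-2000) + (-100) + (-3) = -2103; answer -2103
Stage 2: S1 = -2103; c = -41; T(2) = 3*(-16) - 3*(-41) = 75; iterating: T(2)=75, T(3)=273, T(4)=594, T(5)=963, T(6)=1107, T(7)=432, T(8)=-2025, T(9)=-7371, T(10)=-16038, T(11)=-26001, T(12)=-29889, T(13)=-11664, T(14)=54675, T(15)=199017, T(16)=433026, T(17)=702027; answer 702027

702027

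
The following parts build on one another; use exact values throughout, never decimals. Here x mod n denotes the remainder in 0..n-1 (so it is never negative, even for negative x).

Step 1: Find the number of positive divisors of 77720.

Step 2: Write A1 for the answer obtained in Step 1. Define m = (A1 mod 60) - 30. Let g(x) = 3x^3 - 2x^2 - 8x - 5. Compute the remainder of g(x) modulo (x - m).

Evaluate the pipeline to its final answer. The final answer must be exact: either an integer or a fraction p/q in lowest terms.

Step 1: 77720 = 2^3 * 5 * 29 * 67; number of divisors = (3+1) * (1+1) * (1+1) * (1+1) = 32; answer 32
Step 2: A1 = 32; m = 2; remainder = value at the root: 3*(2)^3 - 2*(2)^2 - 8*(2)^1 - 5 = (24) + (-8) + (-16) + (-5) = -5; answer -5

-5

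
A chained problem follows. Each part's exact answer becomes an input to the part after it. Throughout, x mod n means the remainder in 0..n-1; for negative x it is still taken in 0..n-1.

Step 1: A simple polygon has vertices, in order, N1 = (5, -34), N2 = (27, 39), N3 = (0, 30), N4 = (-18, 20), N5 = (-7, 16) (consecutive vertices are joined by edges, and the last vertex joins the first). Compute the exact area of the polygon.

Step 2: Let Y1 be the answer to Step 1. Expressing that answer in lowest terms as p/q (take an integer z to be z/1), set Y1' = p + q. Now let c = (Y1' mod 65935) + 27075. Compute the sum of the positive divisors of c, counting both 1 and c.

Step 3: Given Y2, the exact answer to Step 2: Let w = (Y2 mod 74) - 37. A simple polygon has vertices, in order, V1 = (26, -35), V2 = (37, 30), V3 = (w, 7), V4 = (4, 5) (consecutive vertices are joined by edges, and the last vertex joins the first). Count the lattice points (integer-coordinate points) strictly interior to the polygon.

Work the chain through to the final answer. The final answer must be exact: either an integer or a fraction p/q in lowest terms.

Step 1: cross terms: (5*39 - 27*-34)=1113, (27*30 - 0*39)=810, (0*20 - -18*30)=540, (-18*16 - -7*20)=-148, (-7*-34 - 5*16)=158; twice the area = |2473| = 2473; area = 2473/2; answer 2473/2
Step 2: Y1 = 2473/2; threaded value p + q = 2475; c = 29550; 29550 = 2 * 3 * 5^2 * 197; sigma = (1 + 2) * (1 + 3) * (1 + 5 + 25) * (1 + 197) = 3 * 4 * 31 * 198 = 73656; answer 73656
Step 3: Y2 = 73656; w = -11; cross terms: (26*30 - 37*-35)=2075, (37*7 - -11*30)=589, (-11*5 - 4*7)=-83, (4*-35 - 26*5)=-270; twice the area = |2311| = 2311; area = 2311/2; boundary points = 1 + 1 + 1 + 2 = 5; strictly interior points = area - boundary/2 + 1 = 1154; answer 1154

1154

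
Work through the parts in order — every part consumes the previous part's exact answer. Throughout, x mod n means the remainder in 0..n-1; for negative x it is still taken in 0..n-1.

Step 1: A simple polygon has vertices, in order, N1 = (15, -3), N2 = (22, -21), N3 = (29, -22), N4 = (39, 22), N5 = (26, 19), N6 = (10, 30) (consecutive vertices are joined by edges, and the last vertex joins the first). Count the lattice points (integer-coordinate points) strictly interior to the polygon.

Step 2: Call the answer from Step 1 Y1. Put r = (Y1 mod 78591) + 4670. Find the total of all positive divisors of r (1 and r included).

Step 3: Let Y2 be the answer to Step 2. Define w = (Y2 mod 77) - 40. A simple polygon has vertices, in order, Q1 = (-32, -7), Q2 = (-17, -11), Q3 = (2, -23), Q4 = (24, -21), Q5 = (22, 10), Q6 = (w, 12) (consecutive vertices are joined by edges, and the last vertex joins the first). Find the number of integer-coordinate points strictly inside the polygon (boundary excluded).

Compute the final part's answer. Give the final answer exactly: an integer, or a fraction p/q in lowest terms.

1480

Step 1: cross terms: (15*-21 - 22*-3)=-249, (22*-22 - 29*-21)=125, (29*22 - 39*-22)=1496, (39*19 - 26*22)=169, (26*30 - 10*19)=590, (10*-3 - 15*30)=-480; twice the area = |1651| = 1651; area = 1651/2; boundary points = 1 + 1 + 2 + 1 + 1 + 1 = 7; strictly interior points = area - boundary/2 + 1 = 823; answer 823
Step 2: Y1 = 823; r = 5493; 5493 = 3 * 1831; sigma = (1 + 3) * (1 + 1831) = 4 * 1832 = 7328; answer 7328
Step 3: Y2 = 7328; w = -27; cross terms: (-32*-11 - -17*-7)=233, (-17*-23 - 2*-11)=413, (2*-21 - 24*-23)=510, (24*10 - 22*-21)=702, (22*12 - -27*10)=534, (-27*-7 - -32*12)=573; twice the area = |2965| = 2965; area = 2965/2; boundary points = 1 + 1 + 2 + 1 + 1 + 1 = 7; strictly interior points = area - boundary/2 + 1 = 1480; answer 1480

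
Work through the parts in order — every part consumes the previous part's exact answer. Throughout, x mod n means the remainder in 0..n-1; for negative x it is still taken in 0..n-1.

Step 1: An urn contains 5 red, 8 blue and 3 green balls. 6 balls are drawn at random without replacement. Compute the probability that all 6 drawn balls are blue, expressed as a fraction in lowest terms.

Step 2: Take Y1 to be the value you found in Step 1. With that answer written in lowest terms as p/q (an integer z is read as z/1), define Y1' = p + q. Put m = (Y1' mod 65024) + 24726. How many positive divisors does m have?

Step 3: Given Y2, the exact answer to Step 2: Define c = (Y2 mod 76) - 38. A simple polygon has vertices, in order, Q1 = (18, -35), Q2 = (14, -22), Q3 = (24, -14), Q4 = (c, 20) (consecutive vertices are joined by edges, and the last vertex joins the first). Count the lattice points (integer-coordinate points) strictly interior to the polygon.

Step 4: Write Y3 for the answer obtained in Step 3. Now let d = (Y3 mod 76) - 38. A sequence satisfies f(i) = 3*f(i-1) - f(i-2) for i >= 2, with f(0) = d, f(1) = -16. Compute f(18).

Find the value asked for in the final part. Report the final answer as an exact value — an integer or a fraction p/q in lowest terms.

-255994293

Step 1: total draws C(16,6) = 8008; favorable C(8,6) = 28; P = 1/286; answer 1/286
Step 2: Y1 = 1/286; threaded value p + q = 287; m = 25013; 25013 is prime, so its only divisors are 1 and 25013; count = 2; answer 2
Step 3: Y2 = 2; c = -36; cross terms: (18*-22 - 14*-35)=94, (14*-14 - 24*-22)=332, (24*20 - -36*-14)=-24, (-36*-35 - 18*20)=900; twice the area = |1302| = 1302; area = 651; boundary points = 1 + 2 + 2 + 1 = 6; strictly interior points = area - boundary/2 + 1 = 649; answer 649
Step 4: Y3 = 649; d = 3; f(2) = 3*(-16) - 1*(3) = -51; iterating: f(2)=-51, f(3)=-137, f(4)=-360, f(5)=-943, f(6)=-2469, f(7)=-6464, f(8)=-16923, f(9)=-44305, f(10)=-115992, f(11)=-303671, f(12)=-795021, f(13)=-2081392, f(14)=-5449155, f(15)=-14266073, f(16)=-37349064, f(17)=-97781119, f(18)=-255994293; answer -255994293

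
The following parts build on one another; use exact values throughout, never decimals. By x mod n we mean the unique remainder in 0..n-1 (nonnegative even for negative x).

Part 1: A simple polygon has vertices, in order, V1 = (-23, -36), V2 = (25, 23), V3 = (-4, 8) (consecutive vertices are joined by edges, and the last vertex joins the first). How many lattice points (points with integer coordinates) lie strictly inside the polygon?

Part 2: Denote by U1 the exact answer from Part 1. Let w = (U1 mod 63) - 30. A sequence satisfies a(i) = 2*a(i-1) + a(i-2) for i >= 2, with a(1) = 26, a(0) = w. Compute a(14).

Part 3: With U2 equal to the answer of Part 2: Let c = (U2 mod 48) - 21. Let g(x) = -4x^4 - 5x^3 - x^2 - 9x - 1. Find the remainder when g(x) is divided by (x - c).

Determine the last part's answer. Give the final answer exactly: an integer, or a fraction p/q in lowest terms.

Part 1: cross terms: (-23*23 - 25*-36)=371, (25*8 - -4*23)=292, (-4*-36 - -23*8)=328; twice the area = |991| = 991; area = 991/2; boundary points = 1 + 1 + 1 = 3; strictly interior points = area - boundary/2 + 1 = 495; answer 495
Part 2: U1 = 495; w = 24; a(2) = 2*(26) + 1*(24) = 76; iterating: a(2)=76, a(3)=178, a(4)=432, a(5)=1042, a(6)=2516, a(7)=6074, a(8)=14664, a(9)=35402, a(10)=85468, a(11)=206338, a(12)=498144, a(13)=1202626, a(14)=2903396; answer 2903396
Part 3: U2 = 2903396; c = -1; remainder = value at the root: -4*(-1)^4 - 5*(-1)^3 - 1*(-1)^2 - 9*(-1)^1 - 1 = (-4) + (5) + (-1) + (9) + (-1) = 8; answer 8

8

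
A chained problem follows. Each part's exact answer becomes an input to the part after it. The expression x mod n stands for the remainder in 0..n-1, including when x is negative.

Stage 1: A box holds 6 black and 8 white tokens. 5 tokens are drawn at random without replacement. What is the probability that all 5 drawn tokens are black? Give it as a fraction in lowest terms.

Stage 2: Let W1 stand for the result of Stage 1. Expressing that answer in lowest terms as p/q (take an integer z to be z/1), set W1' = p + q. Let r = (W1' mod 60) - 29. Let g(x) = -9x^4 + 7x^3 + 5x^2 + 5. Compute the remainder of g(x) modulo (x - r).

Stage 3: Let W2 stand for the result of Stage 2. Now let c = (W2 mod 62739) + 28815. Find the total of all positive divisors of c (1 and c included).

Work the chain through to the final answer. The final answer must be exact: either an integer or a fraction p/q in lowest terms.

Stage 1: total draws C(14,5) = 2002; favorable C(6,5) = 6; P = 3/1001; answer 3/1001
Stage 2: W1 = 3/1001; threaded value p + q = 1004; r = 15; remainder = value at the root: -9*(15)^4 + 7*(15)^3 + 5*(15)^2 + 5 = (-455625) + (23625) + (1125) + (5) = -430870; answer -430870
Stage 3: W2 = -430870; c = 37118; 37118 = 2 * 67 * 277; sigma = (1 + 2) * (1 + 67) * (1 + 277) = 3 * 68 * 278 = 56712; answer 56712

56712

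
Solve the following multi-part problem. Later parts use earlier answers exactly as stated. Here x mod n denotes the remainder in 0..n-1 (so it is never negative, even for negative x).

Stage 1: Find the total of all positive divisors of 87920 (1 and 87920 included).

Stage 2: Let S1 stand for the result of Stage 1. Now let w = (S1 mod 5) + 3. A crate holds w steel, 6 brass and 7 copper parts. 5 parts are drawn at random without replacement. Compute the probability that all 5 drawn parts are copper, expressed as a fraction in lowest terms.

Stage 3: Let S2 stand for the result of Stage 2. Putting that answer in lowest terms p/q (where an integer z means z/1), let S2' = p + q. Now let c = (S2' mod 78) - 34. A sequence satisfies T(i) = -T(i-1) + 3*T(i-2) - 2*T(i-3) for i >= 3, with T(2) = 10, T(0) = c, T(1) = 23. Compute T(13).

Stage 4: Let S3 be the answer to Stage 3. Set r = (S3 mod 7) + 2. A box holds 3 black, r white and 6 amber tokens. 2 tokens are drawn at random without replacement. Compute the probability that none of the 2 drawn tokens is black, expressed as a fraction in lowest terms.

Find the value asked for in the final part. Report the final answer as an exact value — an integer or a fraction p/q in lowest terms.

28/55

Stage 1: 87920 = 2^4 * 5 * 7 * 157; sigma = (1 + 2 + 4 + 8 + 16) * (1 + 5) * (1 + 7) * (1 + 157) = 31 * 6 * 8 * 158 = 235104; answer 235104
Stage 2: S1 = 235104; w = 7; total draws C(20,5) = 15504; favorable C(7,5) = 21; P = 7/5168; answer 7/5168
Stage 3: S2 = 7/5168; threaded value p + q = 5175; c = -7; T(3) = -1*(10) + 3*(23) - 2*(-7) = 73; iterating: T(3)=73, T(4)=-89, T(5)=288, T(6)=-701, T(7)=1743, T(8)=-4422, T(9)=11053, T(10)=-27805, T(11)=69808, T(12)=-175329, T(13)=440363; answer 440363
Stage 4: S3 = 440363; r = 2; total draws C(11,2) = 55; favorable C(8,2) = 28; P = 28/55; answer 28/55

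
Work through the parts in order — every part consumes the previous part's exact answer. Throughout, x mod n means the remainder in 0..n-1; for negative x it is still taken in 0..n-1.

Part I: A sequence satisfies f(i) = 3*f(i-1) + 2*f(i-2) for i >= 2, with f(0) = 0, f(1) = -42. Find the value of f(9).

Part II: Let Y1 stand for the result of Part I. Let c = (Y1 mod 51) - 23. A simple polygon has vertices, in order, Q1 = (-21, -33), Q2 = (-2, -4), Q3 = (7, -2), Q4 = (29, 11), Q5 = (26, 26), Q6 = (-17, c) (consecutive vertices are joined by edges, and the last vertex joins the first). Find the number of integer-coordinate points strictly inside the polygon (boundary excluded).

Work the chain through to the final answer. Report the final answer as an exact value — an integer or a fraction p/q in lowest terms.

Part I: f(2) = 3*(-42) + 2*(0) = -126; iterating: f(2)=-126, f(3)=-462, f(4)=-1638, f(5)=-5838, f(6)=-20790, f(7)=-74046, f(8)=-263718, f(9)=-939246; answer -939246
Part II: Y1 = -939246; c = -2; cross terms: (-21*-4 - -2*-33)=18, (-2*-2 - 7*-4)=32, (7*11 - 29*-2)=135, (29*26 - 26*11)=468, (26*-2 - -17*26)=390, (-17*-33 - -21*-2)=519; twice the area = |1562| = 1562; area = 781; boundary points = 1 + 1 + 1 + 3 + 1 + 1 = 8; strictly interior points = area - boundary/2 + 1 = 778; answer 778

778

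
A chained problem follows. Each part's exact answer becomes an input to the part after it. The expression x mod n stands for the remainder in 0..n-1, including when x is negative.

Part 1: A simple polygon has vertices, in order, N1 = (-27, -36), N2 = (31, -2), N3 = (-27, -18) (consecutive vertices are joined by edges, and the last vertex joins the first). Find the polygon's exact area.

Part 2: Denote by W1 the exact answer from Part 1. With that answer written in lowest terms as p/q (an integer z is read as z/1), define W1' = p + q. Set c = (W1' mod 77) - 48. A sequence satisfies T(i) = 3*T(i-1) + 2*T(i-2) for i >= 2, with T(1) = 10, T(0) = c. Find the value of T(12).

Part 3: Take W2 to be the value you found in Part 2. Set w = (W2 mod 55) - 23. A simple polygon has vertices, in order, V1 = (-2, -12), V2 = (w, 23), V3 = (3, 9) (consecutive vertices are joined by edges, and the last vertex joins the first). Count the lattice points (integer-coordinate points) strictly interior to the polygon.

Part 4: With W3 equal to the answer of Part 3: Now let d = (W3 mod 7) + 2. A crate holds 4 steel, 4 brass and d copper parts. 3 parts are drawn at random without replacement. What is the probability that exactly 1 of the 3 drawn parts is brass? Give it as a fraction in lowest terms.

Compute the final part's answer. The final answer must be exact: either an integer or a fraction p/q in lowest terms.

Part 1: cross terms: (-27*-2 - 31*-36)=1170, (31*-18 - -27*-2)=-612, (-27*-36 - -27*-18)=486; twice the area = |1044| = 1044; area = 522; answer 522
Part 2: W1 = 522; threaded value p + q = 523; c = 13; T(2) = 3*(10) + 2*(13) = 56; iterating: T(2)=56, T(3)=188, T(4)=676, T(5)=2404, T(6)=8564, T(7)=30500, T(8)=108628, T(9)=386884, T(10)=1377908, T(11)=4907492, T(12)=17478292; answer 17478292
Part 3: W2 = 17478292; w = -16; cross terms: (-2*23 - -16*-12)=-238, (-16*9 - 3*23)=-213, (3*-12 - -2*9)=-18; twice the area = |-469| = 469; area = 469/2; boundary points = 7 + 1 + 1 = 9; strictly interior points = area - boundary/2 + 1 = 231; answer 231
Part 4: W3 = 231; d = 2; total draws C(10,3) = 120; favorable C(4,1)*C(6,2) = 60; P = 1/2; answer 1/2

1/2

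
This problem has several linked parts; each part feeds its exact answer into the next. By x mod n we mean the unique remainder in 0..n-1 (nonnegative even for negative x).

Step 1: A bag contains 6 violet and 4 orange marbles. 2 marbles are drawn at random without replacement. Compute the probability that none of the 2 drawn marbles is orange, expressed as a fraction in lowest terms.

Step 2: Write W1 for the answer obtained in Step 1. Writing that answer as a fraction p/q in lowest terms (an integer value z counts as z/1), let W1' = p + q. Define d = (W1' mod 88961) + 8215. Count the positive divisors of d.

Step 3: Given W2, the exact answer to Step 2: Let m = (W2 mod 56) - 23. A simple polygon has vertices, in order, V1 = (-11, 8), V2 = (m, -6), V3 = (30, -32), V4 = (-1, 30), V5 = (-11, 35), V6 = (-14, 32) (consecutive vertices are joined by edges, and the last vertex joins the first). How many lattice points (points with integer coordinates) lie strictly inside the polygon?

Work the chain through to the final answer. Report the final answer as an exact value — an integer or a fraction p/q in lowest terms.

Step 1: total draws C(10,2) = 45; favorable C(6,2) = 15; P = 1/3; answer 1/3
Step 2: W1 = 1/3; threaded value p + q = 4; d = 8219; 8219 is prime, so its only divisors are 1 and 8219; count = 2; answer 2
Step 3: W2 = 2; m = -21; cross terms: (-11*-6 - -21*8)=234, (-21*-32 - 30*-6)=852, (30*30 - -1*-32)=868, (-1*35 - -11*30)=295, (-11*32 - -14*35)=138, (-14*8 - -11*32)=240; twice the area = |2627| = 2627; area = 2627/2; boundary points = 2 + 1 + 31 + 5 + 3 + 3 = 45; strictly interior points = area - boundary/2 + 1 = 1292; answer 1292

1292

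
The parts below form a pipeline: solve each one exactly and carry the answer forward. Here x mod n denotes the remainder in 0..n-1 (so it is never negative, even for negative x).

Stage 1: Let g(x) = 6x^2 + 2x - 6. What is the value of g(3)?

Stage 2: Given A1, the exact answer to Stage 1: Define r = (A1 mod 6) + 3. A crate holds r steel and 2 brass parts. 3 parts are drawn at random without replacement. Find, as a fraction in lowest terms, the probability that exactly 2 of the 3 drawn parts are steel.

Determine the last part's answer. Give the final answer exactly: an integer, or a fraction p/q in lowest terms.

Stage 1: 6*(3)^2 + 2*(3)^1 - 6 = (54) + (6) + (-6) = 54; answer 54
Stage 2: A1 = 54; r = 3; total draws C(5,3) = 10; favorable C(3,2)*C(2,1) = 6; P = 3/5; answer 3/5

3/5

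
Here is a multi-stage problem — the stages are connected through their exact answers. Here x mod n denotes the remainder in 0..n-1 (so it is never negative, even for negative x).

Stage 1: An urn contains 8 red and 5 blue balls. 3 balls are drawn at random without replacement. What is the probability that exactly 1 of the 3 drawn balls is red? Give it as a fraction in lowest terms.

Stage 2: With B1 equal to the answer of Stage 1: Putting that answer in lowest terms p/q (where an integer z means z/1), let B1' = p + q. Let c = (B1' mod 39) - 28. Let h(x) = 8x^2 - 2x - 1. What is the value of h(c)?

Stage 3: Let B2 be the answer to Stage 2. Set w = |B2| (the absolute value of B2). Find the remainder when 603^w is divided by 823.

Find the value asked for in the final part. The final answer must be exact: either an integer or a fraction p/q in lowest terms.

Stage 1: total draws C(13,3) = 286; favorable C(8,1)*C(5,2) = 80; P = 40/143; answer 40/143
Stage 2: B1 = 40/143; threaded value p + q = 183; c = -1; 8*(-1)^2 - 2*(-1)^1 - 1 = (8) + (2) + (-1) = 9; answer 9
Stage 3: B2 = 9; w = 9; squarings mod 823: 603^1=603, 603^2=666, 603^4=782, 603^8=35; 603^9 = 603^1 * 603^8 = 530 (mod 823); answer 530

530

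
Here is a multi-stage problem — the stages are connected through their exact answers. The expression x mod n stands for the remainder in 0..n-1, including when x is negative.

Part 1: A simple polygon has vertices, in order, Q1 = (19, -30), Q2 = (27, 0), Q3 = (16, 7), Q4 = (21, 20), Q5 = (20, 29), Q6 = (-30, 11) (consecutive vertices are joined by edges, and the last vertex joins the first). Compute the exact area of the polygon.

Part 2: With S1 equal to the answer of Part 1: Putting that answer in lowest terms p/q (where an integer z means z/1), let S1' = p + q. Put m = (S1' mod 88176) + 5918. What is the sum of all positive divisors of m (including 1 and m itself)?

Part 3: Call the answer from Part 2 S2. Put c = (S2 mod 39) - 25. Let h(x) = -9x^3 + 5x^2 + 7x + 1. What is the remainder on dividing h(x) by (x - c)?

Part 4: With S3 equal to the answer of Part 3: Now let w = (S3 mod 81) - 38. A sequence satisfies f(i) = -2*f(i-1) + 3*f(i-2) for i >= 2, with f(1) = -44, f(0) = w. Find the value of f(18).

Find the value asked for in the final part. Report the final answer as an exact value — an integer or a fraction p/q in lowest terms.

7070423935

Part 1: cross terms: (19*0 - 27*-30)=810, (27*7 - 16*0)=189, (16*20 - 21*7)=173, (21*29 - 20*20)=209, (20*11 - -30*29)=1090, (-30*-30 - 19*11)=691; twice the area = |3162| = 3162; area = 1581; answer 1581
Part 2: S1 = 1581; threaded value p + q = 1582; m = 7500; 7500 = 2^2 * 3 * 5^4; sigma = (1 + 2 + 4) * (1 + 3) * (1 + 5 + 25 + 125 + 625) = 7 * 4 * 781 = 21868; answer 21868
Part 3: S2 = 21868; c = 3; remainder = value at the root: -9*(3)^3 + 5*(3)^2 + 7*(3)^1 + 1 = (-243) + (45) + (21) + (1) = -176; answer -176
Part 4: S3 = -176; w = 29; f(2) = -2*(-44) + 3*(29) = 175; iterating: f(2)=175, f(3)=-482, f(4)=1489, f(5)=-4424, f(6)=13315, f(7)=-39902, f(8)=119749, f(9)=-359204, f(10)=1077655, f(11)=-3232922, f(12)=9698809, f(13)=-29096384, f(14)=87289195, f(15)=-261867542, f(16)=785602669, f(17)=-2356807964, f(18)=7070423935; answer 7070423935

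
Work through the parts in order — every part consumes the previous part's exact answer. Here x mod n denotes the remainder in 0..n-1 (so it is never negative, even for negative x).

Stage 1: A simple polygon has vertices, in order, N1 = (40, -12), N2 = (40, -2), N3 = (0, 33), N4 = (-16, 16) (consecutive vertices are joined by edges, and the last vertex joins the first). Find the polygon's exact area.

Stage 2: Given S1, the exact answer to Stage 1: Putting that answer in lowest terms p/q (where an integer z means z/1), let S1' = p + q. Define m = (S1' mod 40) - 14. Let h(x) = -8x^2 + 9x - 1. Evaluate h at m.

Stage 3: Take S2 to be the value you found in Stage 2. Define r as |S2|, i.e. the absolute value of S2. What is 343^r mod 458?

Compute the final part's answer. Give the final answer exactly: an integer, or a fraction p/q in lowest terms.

255

Stage 1: cross terms: (40*-2 - 40*-12)=400, (40*33 - 0*-2)=1320, (0*16 - -16*33)=528, (-16*-12 - 40*16)=-448; twice the area = |1800| = 1800; area = 900; answer 900
Stage 2: S1 = 900; threaded value p + q = 901; m = 7; -8*(7)^2 + 9*(7)^1 - 1 = (-392) + (63) + (-1) = -330; answer -330
Stage 3: S2 = -330; r = 330; squarings mod 458: 343^1=343, 343^2=401, 343^4=43, 343^8=17, 343^16=289, 343^32=165, 343^64=203, 343^128=447, 343^256=121; 343^330 = 343^2 * 343^8 * 343^64 * 343^256 = 255 (mod 458); answer 255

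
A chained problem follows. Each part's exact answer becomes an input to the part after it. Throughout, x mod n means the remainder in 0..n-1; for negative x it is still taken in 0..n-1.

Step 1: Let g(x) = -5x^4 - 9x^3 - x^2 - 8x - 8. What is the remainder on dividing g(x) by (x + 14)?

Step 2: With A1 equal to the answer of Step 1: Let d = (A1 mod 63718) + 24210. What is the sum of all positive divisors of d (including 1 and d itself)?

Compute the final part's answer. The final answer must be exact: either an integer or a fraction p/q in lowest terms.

96348

Step 1: remainder = value at the root: -5*(-14)^4 - 9*(-14)^3 - 1*(-14)^2 - 8*(-14)^1 - 8 = (-192080) + (24696) + (-196) + (112) + (-8) = -167476; answer -167476
Step 2: A1 = -167476; d = 47888; 47888 = 2^4 * 41 * 73; sigma = (1 + 2 + 4 + 8 + 16) * (1 + 41) * (1 + 73) = 31 * 42 * 74 = 96348; answer 96348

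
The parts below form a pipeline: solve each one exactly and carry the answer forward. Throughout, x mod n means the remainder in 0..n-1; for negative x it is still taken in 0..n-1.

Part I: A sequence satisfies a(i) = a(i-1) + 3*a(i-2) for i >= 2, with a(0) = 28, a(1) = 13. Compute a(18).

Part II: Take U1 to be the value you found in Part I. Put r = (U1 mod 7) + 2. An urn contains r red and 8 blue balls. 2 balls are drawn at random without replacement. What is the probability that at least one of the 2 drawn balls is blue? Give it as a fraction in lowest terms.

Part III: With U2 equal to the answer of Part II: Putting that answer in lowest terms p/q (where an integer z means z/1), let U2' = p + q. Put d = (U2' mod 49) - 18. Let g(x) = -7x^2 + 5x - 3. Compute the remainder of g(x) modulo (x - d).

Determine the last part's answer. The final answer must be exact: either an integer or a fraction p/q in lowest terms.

-615

Part I: a(2) = 1*(13) + 3*(28) = 97; iterating: a(2)=97, a(3)=136, a(4)=427, a(5)=835, a(6)=2116, a(7)=4621, a(8)=10969, a(9)=24832, a(10)=57739, a(11)=132235, a(12)=305452, a(13)=702157, a(14)=1618513, a(15)=3724984, a(16)=8580523, a(17)=19755475, a(18)=45497044; answer 45497044
Part II: U1 = 45497044; r = 7; total draws C(15,2) = 105; complement C(7,2) = 21; favorable 105 - 21 = 84; P = 4/5; answer 4/5
Part III: U2 = 4/5; threaded value p + q = 9; d = -9; remainder = value at the root: -7*(-9)^2 + 5*(-9)^1 - 3 = (-567) + (-45) + (-3) = -615; answer -615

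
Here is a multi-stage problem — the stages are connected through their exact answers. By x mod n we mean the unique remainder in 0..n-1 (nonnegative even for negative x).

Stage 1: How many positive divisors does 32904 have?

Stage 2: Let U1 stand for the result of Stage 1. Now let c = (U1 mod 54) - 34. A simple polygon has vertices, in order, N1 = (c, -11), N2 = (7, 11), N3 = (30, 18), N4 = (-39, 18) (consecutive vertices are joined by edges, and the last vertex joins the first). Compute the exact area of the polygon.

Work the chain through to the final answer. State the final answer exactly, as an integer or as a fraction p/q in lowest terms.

807

Stage 1: 32904 = 2^3 * 3^2 * 457; number of divisors = (3+1) * (2+1) * (1+1) = 24; answer 24
Stage 2: U1 = 24; c = -10; cross terms: (-10*11 - 7*-11)=-33, (7*18 - 30*11)=-204, (30*18 - -39*18)=1242, (-39*-11 - -10*18)=609; twice the area = |1614| = 1614; area = 807; answer 807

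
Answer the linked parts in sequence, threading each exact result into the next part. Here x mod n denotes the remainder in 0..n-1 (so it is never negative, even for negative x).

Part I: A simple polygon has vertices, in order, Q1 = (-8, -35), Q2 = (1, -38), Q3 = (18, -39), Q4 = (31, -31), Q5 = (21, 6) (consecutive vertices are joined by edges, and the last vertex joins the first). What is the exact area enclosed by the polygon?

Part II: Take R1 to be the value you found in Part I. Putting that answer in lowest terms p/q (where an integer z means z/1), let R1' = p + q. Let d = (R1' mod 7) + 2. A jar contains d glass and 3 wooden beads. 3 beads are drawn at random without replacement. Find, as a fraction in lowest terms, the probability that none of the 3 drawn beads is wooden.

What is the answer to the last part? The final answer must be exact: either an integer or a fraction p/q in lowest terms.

Part I: cross terms: (-8*-38 - 1*-35)=339, (1*-39 - 18*-38)=645, (18*-31 - 31*-39)=651, (31*6 - 21*-31)=837, (21*-35 - -8*6)=-687; twice the area = |1785| = 1785; area = 1785/2; answer 1785/2
Part II: R1 = 1785/2; threaded value p + q = 1787; d = 4; total draws C(7,3) = 35; favorable C(4,3) = 4; P = 4/35; answer 4/35

4/35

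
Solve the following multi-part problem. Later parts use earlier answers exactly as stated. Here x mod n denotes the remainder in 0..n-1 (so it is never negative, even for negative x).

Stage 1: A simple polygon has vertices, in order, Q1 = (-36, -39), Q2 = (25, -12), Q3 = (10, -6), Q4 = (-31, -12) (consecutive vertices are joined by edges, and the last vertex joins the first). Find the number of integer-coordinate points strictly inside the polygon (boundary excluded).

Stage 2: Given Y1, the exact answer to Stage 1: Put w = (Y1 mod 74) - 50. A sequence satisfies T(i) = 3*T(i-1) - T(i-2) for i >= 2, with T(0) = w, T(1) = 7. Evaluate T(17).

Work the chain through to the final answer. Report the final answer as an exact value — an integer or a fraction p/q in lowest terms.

Stage 1: cross terms: (-36*-12 - 25*-39)=1407, (25*-6 - 10*-12)=-30, (10*-12 - -31*-6)=-306, (-31*-39 - -36*-12)=777; twice the area = |1848| = 1848; area = 924; boundary points = 1 + 3 + 1 + 1 = 6; strictly interior points = area - boundary/2 + 1 = 922; answer 922
Stage 2: Y1 = 922; w = -16; T(2) = 3*(7) - 1*(-16) = 37; iterating: T(2)=37, T(3)=104, T(4)=275, T(5)=721, T(6)=1888, T(7)=4943, T(8)=12941, T(9)=33880, T(10)=88699, T(11)=232217, T(12)=607952, T(13)=1591639, T(14)=4166965, T(15)=10909256, T(16)=28560803, T(17)=74773153; answer 74773153

74773153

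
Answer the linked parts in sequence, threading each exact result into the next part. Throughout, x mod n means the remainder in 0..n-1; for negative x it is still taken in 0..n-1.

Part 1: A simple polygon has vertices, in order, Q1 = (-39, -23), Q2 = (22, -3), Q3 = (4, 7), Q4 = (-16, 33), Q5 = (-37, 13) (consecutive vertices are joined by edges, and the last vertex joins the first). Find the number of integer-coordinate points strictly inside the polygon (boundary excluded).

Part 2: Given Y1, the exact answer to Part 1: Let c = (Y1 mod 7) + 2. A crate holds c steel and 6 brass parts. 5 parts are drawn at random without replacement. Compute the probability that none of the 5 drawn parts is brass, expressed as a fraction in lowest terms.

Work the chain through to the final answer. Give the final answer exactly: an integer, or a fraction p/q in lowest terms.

7/429

Part 1: cross terms: (-39*-3 - 22*-23)=623, (22*7 - 4*-3)=166, (4*33 - -16*7)=244, (-16*13 - -37*33)=1013, (-37*-23 - -39*13)=1358; twice the area = |3404| = 3404; area = 1702; boundary points = 1 + 2 + 2 + 1 + 2 = 8; strictly interior points = area - boundary/2 + 1 = 1699; answer 1699
Part 2: Y1 = 1699; c = 7; total draws C(13,5) = 1287; favorable C(7,5) = 21; P = 7/429; answer 7/429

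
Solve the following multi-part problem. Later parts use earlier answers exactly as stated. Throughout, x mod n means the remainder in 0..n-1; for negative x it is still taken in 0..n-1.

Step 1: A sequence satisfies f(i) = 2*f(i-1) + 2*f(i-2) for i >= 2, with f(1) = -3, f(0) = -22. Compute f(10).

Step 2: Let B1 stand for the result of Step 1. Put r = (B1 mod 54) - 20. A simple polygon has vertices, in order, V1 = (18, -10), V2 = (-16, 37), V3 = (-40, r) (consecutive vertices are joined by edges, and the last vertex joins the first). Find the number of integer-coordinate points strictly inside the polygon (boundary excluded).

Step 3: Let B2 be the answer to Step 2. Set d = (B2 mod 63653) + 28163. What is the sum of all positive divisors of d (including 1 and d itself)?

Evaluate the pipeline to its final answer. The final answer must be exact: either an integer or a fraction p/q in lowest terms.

104832

Step 1: f(2) = 2*(-3) + 2*(-22) = -50; iterating: f(2)=-50, f(3)=-106, f(4)=-312, f(5)=-836, f(6)=-2296, f(7)=-6264, f(8)=-17120, f(9)=-46768, f(10)=-127776; answer -127776
Step 2: B1 = -127776; r = 22; cross terms: (18*37 - -16*-10)=506, (-16*22 - -40*37)=1128, (-40*-10 - 18*22)=4; twice the area = |1638| = 1638; area = 819; boundary points = 1 + 3 + 2 = 6; strictly interior points = area - boundary/2 + 1 = 817; answer 817
Step 3: B2 = 817; d = 28980; 28980 = 2^2 * 3^2 * 5 * 7 * 23; sigma = (1 + 2 + 4) * (1 + 3 + 9) * (1 + 5) * (1 + 7) * (1 + 23) = 7 * 13 * 6 * 8 * 24 = 104832; answer 104832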